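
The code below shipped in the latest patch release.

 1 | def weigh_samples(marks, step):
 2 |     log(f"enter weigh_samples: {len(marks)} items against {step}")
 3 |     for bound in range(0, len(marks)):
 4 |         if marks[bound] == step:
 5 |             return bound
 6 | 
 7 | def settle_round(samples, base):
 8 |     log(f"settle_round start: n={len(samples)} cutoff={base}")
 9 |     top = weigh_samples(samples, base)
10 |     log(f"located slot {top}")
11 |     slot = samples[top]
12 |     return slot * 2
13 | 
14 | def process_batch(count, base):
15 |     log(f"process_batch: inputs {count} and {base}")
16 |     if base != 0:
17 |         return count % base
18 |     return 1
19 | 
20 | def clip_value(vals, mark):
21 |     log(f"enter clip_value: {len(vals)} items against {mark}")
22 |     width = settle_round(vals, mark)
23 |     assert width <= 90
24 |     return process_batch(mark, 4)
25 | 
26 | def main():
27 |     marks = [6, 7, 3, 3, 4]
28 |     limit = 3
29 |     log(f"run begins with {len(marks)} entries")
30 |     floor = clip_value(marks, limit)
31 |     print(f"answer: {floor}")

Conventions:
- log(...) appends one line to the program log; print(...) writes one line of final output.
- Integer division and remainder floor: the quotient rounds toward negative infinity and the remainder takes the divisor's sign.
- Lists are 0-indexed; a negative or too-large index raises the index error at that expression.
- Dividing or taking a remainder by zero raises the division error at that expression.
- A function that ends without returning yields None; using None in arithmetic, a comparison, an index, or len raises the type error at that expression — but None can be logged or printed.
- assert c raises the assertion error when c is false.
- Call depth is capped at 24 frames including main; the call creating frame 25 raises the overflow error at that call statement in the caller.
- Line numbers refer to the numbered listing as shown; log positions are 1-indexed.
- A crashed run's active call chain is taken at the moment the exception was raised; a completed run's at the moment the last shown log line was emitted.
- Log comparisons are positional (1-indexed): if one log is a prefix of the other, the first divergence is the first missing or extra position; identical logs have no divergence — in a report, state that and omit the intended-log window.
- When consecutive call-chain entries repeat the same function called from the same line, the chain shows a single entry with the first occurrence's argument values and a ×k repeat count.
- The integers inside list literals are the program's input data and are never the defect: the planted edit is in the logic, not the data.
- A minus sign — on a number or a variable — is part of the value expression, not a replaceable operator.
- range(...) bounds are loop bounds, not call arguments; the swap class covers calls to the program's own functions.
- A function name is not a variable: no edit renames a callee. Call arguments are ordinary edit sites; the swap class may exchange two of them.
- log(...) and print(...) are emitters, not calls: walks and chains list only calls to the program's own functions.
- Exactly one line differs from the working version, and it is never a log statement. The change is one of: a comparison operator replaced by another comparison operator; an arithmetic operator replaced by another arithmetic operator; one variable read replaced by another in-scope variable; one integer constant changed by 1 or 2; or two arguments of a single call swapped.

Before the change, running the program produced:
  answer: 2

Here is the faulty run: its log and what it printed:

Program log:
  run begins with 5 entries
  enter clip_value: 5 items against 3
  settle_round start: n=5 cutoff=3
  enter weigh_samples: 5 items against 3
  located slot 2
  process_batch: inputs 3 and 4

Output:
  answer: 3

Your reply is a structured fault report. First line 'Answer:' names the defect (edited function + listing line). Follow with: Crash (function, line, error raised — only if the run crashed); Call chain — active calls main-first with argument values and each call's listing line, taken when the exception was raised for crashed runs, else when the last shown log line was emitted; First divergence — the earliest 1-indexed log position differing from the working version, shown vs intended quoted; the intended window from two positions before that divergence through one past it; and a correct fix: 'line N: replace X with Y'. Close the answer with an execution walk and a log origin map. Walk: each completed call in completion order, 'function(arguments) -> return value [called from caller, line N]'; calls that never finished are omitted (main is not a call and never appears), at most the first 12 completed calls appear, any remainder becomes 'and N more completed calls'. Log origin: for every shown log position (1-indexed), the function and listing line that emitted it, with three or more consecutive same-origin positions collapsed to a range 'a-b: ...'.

Answer: the defect is in clip_value at line 24.
The tell: At log position 6 the runs split — shown 'process_batch: inputs 3 and 4', but the working version logs 'process_batch: inputs 6 and 4'.
Call chain: main -> clip_value([6, 7, 3, 3, 4], 3) (called at line 30) -> process_batch(3, 4) (called at line 24).
First divergence: at position 6 the run shows 'process_batch: inputs 3 and 4' where the working version logs 'process_batch: inputs 6 and 4'.
Intended log window:
  4: enter weigh_samples: 5 items against 3
  5: located slot 2
  6: process_batch: inputs 6 and 4
Execution walk:
  weigh_samples([6, 7, 3, 3, 4], 3) -> 2  [called from settle_round, line 9]
  settle_round([6, 7, 3, 3, 4], 3) -> 6  [called from clip_value, line 22]
  process_batch(3, 4) -> 3  [called from clip_value, line 24]
  clip_value([6, 7, 3, 3, 4], 3) -> 3  [called from main, line 30]
Log origin:
  1: from main, line 29
  2: from clip_value, line 21
  3: from settle_round, line 8
  4: from weigh_samples, line 2
  5: from settle_round, line 10
  6: from process_batch, line 15
A correct fix: line 24: replace `mark` with `width`.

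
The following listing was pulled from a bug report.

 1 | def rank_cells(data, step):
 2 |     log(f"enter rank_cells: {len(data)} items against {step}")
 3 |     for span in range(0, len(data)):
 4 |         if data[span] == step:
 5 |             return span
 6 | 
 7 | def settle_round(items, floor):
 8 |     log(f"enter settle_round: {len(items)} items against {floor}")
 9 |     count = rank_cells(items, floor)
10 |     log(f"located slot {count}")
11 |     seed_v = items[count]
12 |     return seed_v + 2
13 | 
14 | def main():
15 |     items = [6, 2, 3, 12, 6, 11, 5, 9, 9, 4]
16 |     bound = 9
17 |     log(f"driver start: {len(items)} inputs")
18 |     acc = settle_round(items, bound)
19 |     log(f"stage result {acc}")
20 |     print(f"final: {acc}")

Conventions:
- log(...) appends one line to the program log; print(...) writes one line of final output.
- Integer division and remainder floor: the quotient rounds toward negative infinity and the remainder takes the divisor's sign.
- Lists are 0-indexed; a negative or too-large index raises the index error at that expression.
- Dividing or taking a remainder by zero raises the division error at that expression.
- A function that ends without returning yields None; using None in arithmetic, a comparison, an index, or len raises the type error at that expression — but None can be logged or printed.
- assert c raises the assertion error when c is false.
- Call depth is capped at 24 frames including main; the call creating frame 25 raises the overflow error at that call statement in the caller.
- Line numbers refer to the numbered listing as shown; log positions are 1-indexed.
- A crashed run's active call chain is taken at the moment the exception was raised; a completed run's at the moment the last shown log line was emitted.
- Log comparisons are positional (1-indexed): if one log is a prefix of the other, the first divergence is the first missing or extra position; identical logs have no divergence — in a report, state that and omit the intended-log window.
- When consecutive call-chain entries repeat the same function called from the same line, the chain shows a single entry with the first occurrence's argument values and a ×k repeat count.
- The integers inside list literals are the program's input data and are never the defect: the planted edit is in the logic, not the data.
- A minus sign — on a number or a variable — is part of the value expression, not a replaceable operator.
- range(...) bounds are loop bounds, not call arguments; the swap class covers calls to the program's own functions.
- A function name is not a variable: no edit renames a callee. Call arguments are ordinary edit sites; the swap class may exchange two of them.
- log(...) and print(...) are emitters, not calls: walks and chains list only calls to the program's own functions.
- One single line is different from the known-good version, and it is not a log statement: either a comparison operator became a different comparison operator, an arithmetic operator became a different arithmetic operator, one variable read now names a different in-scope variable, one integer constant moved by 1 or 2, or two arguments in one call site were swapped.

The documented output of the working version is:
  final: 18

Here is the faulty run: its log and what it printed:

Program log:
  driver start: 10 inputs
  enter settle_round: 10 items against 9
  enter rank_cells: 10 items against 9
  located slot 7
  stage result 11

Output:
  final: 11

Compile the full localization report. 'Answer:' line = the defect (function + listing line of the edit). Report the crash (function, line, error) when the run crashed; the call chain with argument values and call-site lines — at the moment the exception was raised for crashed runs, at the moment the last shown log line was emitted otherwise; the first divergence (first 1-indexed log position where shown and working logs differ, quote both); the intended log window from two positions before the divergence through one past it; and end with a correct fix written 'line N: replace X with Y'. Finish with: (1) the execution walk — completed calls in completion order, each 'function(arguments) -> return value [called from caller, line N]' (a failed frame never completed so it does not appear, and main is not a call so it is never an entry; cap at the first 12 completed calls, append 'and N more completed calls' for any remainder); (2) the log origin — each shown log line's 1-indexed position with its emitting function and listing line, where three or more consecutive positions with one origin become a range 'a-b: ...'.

Answer: the defect is in settle_round at line 12.
The tell: Everything matches until log position 5, which reads 'stage result 11' in place of 'stage result 18'.
Call chain: main.
First divergence: position 5 — shown 'stage result 11', intended 'stage result 18'.
Intended log window:
  3: enter rank_cells: 10 items against 9
  4: located slot 7
  5: stage result 18
Execution walk:
  rank_cells([6, 2, 3, 12, 6, 11, 5, 9, 9, 4], 9) -> 7  [called from settle_round, line 9]
  settle_round([6, 2, 3, 12, 6, 11, 5, 9, 9, 4], 9) -> 11  [called from main, line 18]
Log line origins:
  1: emitted by main (line 17)
  2: emitted by settle_round (line 8)
  3: emitted by rank_cells (line 2)
  4: emitted by settle_round (line 10)
  5: emitted by main (line 19)
A correct fix: line 12: replace `+` with `*`.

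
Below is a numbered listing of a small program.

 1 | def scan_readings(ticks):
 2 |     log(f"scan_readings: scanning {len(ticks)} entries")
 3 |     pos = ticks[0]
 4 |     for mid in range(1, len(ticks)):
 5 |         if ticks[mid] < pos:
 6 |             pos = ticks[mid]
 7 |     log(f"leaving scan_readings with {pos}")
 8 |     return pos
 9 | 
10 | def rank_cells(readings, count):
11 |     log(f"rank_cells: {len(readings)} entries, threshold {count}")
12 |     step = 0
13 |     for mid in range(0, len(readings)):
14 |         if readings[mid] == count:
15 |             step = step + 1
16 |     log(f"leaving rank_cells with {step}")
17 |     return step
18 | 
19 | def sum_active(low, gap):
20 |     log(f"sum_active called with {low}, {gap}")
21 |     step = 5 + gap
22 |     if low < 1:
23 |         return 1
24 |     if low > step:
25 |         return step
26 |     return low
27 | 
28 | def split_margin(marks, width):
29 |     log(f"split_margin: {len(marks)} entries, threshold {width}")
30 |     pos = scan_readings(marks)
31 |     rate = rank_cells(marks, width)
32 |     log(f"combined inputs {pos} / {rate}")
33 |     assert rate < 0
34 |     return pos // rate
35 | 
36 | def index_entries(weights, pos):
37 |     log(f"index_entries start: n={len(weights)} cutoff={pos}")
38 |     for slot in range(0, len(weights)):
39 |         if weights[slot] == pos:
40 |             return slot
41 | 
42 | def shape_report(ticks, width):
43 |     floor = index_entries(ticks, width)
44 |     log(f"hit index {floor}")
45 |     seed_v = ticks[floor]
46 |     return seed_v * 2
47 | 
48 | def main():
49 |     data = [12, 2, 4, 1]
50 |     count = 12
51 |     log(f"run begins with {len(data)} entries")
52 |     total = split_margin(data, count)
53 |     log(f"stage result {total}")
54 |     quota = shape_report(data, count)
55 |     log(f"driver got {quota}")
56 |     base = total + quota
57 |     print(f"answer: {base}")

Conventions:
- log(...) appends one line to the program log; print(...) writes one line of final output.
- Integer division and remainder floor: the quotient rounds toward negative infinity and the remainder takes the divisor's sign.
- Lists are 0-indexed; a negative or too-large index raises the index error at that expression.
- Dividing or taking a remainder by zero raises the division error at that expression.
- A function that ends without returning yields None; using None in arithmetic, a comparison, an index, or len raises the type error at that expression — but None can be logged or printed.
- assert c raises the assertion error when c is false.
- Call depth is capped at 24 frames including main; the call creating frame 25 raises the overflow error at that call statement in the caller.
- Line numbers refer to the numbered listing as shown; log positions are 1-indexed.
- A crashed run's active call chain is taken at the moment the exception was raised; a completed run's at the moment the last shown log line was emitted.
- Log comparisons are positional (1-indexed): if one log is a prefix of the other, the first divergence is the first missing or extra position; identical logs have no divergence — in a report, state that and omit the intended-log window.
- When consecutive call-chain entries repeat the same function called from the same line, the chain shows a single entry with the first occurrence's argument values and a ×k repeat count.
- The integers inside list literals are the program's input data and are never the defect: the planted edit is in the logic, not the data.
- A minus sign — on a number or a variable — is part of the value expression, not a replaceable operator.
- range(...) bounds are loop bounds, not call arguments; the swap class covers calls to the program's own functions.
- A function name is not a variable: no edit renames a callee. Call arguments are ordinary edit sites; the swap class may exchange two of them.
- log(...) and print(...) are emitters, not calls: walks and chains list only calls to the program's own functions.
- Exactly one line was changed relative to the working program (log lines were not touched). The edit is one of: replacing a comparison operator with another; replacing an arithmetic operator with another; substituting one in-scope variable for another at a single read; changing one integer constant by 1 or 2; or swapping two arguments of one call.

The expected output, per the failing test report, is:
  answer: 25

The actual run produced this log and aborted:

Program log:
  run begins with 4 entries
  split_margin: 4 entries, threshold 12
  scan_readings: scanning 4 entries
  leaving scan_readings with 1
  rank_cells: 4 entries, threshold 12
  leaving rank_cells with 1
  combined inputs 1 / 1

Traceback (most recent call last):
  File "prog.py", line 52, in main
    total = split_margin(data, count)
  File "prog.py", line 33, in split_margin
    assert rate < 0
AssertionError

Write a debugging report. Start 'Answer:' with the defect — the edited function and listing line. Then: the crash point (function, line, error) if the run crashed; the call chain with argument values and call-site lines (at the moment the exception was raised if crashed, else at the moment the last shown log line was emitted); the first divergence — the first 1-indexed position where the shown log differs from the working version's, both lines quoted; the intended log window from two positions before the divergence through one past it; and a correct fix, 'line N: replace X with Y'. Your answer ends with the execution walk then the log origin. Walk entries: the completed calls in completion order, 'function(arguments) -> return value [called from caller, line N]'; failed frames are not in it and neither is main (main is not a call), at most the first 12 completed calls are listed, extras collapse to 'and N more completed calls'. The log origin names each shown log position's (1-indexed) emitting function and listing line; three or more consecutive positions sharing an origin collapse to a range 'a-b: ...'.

Answer: the defect is in split_margin at line 33.
Core observation: A complete run would log 'stage result 1' next, but this one stopped at 7 lines.
Crash: split_margin, line 33, AssertionError.
Call chain: main -> split_margin([12, 2, 4, 1], 12) (called at line 52).
First divergence: position 8 (shown log ended at 7 lines; the working version continues: 'stage result 1').
Intended log window:
  6: leaving rank_cells with 1
  7: combined inputs 1 / 1
  8: stage result 1
  9: index_entries start: n=4 cutoff=12
Execution walk:
  scan_readings([12, 2, 4, 1]) -> 1  [called from split_margin, line 30]
  rank_cells([12, 2, 4, 1], 12) -> 1  [called from split_margin, line 31]
Log line origins:
  1: logged in main at line 51
  2: logged in split_margin at line 29
  3: logged in scan_readings at line 2
  4: logged in scan_readings at line 7
  5: logged in rank_cells at line 11
  6: logged in rank_cells at line 16
  7: logged in split_margin at line 32
A correct fix: line 33: replace `<` with `>`.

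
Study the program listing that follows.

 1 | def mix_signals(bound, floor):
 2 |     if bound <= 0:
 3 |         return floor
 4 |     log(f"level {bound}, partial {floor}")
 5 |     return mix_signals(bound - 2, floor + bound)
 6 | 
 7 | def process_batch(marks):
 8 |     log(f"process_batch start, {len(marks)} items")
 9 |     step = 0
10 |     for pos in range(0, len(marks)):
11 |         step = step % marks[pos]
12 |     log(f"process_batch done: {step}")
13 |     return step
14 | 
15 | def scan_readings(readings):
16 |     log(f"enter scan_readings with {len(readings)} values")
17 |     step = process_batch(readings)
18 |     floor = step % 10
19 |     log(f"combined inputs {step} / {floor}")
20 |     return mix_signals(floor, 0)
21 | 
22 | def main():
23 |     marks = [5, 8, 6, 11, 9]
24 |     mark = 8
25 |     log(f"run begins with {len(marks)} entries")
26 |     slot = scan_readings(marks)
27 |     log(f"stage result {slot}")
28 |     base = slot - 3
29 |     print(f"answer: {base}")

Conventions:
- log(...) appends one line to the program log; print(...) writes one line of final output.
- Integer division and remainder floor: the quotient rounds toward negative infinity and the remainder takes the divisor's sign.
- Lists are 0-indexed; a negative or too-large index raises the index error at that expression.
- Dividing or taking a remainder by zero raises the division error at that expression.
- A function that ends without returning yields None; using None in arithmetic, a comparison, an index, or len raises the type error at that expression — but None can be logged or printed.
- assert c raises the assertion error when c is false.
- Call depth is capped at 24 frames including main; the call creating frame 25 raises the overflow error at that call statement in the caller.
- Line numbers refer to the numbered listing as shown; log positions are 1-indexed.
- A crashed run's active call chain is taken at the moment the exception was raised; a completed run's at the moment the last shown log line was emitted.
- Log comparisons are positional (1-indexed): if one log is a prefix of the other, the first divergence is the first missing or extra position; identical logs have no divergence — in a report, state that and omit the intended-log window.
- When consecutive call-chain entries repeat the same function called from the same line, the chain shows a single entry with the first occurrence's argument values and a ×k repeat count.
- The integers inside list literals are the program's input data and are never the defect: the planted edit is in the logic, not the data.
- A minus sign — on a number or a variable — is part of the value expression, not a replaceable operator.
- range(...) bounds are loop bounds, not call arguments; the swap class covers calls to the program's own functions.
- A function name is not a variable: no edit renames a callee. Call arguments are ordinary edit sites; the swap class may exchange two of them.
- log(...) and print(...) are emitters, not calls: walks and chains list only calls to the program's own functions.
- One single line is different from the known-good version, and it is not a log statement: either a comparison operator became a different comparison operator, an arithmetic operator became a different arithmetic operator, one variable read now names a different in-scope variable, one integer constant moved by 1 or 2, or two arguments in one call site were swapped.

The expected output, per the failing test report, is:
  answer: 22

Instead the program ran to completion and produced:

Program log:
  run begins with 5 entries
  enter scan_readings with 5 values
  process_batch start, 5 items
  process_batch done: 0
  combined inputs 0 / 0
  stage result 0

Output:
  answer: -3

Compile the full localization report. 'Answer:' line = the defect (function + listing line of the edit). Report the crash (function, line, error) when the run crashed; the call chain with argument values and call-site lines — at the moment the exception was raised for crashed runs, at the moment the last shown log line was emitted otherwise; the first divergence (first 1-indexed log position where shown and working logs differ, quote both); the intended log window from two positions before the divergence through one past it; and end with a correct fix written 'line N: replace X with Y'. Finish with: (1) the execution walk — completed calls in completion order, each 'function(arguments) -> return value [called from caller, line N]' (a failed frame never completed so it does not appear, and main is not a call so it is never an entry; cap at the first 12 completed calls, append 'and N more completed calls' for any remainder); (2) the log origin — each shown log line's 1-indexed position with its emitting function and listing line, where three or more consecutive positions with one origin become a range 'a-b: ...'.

Answer: the defect is in process_batch at line 11.
The tell: The earliest visible damage is log position 4 — 'process_batch done: 0' rather than the intended 'process_batch done: 39'.
Call chain: main.
First divergence: position 4; shown 'process_batch done: 0' vs intended 'process_batch done: 39'.
Intended log window:
  2: enter scan_readings with 5 values
  3: process_batch start, 5 items
  4: process_batch done: 39
  5: combined inputs 39 / 9
Execution walk:
  process_batch([5, 8, 6, 11, 9]) -> 0  [called from scan_readings, line 17]
  mix_signals(0, 0) -> 0  [called from scan_readings, line 20]
  scan_readings([5, 8, 6, 11, 9]) -> 0  [called from main, line 26]
Log origins:
  1: logged in main at line 25
  2: logged in scan_readings at line 16
  3: logged in process_batch at line 8
  4: logged in process_batch at line 12
  5: logged in scan_readings at line 19
  6: logged in main at line 27
A correct fix: line 11: replace `%` with `+`.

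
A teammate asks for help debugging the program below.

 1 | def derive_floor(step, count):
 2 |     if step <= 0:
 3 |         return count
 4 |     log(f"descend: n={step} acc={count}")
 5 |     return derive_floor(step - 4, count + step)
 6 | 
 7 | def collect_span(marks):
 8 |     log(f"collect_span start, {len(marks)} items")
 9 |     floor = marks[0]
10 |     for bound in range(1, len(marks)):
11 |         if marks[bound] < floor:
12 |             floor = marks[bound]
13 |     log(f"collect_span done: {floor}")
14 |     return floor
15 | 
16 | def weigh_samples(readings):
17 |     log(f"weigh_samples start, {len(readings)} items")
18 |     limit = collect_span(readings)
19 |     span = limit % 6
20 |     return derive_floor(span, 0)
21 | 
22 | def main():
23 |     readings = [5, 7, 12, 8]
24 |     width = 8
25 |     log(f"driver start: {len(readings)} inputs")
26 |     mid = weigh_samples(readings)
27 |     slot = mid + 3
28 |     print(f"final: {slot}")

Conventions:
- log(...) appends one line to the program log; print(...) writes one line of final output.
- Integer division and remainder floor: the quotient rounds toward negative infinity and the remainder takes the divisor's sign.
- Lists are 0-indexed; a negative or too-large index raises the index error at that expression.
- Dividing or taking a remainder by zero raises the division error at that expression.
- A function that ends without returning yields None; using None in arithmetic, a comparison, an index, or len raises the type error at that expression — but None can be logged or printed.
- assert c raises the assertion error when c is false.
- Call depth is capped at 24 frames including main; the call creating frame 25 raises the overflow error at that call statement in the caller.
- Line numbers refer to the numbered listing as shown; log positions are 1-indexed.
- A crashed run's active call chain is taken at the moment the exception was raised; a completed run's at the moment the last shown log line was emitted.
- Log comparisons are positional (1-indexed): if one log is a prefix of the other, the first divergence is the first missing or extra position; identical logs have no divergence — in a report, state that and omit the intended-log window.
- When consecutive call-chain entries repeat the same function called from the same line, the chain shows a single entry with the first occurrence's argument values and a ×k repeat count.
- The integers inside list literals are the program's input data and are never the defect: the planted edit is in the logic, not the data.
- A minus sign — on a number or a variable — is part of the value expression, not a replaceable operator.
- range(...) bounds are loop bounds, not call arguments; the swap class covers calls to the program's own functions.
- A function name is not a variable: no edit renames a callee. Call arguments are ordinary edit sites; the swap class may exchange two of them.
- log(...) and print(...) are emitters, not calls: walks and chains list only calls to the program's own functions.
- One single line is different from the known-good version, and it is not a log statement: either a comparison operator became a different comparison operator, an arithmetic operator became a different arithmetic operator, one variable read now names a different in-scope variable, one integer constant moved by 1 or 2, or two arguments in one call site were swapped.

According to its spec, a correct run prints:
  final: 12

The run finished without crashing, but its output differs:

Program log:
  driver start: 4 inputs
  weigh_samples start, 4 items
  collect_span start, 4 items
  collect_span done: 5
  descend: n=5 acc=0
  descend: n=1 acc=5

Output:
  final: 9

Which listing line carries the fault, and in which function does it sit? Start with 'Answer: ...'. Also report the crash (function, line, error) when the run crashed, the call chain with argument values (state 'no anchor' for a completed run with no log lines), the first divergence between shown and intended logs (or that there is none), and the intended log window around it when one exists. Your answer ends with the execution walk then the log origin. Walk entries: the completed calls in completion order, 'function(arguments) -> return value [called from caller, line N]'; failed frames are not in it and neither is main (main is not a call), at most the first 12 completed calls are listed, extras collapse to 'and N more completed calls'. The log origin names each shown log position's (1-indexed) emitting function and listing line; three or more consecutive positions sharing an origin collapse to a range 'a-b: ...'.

Answer: the defect is in derive_floor at line 5.
Core observation: At log position 6 the runs split — shown 'descend: n=1 acc=5', but the working version logs 'descend: n=3 acc=5'.
Call chain: main -> weigh_samples([5, 7, 12, 8]) (called at line 26) -> derive_floor(5, 0) (called at line 20) -> derive_floor(1, 5) (called at line 5).
First divergence: position 6; shown 'descend: n=1 acc=5' vs intended 'descend: n=3 acc=5'.
Intended log window:
  4: collect_span done: 5
  5: descend: n=5 acc=0
  6: descend: n=3 acc=5
  7: descend: n=1 acc=8
Execution walk:
  collect_span([5, 7, 12, 8]) -> 5  [called from weigh_samples, line 18]
  derive_floor(-3, 6) -> 6  [called from derive_floor, line 5]
  derive_floor(1, 5) -> 6  [called from derive_floor, line 5]
  derive_floor(5, 0) -> 6  [called from weigh_samples, line 20]
  weigh_samples([5, 7, 12, 8]) -> 6  [called from main, line 26]
Origin of each log line:
  1 — main, line 25
  2 — weigh_samples, line 17
  3 — collect_span, line 8
  4 — collect_span, line 13
  5 — derive_floor, line 4
  6 — derive_floor, line 4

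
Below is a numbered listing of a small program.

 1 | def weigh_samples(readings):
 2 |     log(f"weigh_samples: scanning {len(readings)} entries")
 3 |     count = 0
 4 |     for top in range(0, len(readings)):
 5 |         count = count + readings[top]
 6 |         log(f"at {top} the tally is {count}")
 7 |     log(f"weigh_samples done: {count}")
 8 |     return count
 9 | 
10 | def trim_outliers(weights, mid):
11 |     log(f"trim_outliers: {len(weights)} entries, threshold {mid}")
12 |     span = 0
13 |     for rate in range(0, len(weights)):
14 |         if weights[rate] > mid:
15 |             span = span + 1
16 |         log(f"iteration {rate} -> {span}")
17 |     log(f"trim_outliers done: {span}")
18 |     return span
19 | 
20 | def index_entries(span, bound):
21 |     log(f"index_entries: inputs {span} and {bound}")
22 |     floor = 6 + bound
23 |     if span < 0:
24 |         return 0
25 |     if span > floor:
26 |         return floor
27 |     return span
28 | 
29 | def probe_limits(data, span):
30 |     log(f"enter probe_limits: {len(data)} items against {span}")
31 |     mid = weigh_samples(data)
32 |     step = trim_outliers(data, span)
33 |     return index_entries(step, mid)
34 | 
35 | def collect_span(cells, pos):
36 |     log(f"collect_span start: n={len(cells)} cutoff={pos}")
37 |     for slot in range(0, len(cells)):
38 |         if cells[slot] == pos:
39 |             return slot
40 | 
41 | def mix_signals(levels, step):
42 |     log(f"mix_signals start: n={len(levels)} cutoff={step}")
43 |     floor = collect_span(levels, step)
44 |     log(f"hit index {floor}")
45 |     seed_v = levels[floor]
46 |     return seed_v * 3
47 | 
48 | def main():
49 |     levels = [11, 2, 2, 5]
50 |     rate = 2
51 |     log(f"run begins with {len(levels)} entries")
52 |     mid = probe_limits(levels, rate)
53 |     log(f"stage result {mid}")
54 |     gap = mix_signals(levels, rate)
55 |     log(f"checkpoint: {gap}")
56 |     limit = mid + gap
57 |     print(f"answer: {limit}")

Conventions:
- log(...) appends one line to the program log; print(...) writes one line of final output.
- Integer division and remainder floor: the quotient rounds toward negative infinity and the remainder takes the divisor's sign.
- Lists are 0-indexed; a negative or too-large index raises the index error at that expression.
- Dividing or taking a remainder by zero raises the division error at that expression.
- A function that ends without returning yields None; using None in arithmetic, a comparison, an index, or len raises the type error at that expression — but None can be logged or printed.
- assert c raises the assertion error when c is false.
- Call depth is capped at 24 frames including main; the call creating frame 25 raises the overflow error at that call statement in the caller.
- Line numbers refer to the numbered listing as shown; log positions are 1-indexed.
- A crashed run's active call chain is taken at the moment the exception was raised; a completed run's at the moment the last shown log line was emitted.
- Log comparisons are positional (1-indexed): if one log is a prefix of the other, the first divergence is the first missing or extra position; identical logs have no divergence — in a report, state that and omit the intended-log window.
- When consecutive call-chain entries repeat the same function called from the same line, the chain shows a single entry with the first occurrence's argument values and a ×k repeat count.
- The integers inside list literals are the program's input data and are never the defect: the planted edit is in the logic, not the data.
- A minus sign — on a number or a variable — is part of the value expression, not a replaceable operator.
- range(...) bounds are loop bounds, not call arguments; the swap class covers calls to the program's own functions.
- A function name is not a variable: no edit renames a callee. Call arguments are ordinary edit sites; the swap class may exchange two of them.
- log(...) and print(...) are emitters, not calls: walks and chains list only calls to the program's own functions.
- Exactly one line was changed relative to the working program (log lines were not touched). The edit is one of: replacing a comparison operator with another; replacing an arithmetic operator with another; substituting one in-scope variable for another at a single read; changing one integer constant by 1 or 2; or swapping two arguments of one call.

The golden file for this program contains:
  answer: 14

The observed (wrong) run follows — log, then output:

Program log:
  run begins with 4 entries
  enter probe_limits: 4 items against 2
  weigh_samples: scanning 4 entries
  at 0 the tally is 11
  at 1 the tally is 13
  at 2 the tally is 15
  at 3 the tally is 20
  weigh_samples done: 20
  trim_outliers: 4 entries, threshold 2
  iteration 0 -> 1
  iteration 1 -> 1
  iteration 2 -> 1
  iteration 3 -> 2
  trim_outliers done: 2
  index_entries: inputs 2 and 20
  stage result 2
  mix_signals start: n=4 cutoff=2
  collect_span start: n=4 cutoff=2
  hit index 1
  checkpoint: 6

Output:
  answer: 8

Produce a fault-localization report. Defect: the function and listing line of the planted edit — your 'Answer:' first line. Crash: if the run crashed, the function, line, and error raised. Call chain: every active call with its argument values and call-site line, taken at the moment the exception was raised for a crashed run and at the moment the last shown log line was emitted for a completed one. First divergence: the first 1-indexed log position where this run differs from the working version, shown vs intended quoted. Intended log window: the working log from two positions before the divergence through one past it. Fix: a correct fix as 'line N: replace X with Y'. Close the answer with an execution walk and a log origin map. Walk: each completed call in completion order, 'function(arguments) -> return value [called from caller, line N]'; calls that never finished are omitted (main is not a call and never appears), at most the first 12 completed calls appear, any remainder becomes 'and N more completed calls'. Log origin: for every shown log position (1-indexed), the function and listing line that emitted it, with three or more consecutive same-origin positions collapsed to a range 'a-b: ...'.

Answer: the defect is in probe_limits at line 33.
Core observation: The earliest visible damage is log position 15 — 'index_entries: inputs 2 and 20' rather than the intended 'index_entries: inputs 20 and 2'.
Call chain: main.
First divergence: at position 15 the run shows 'index_entries: inputs 2 and 20' where the working version logs 'index_entries: inputs 20 and 2'.
Intended log window:
  13: iteration 3 -> 2
  14: trim_outliers done: 2
  15: index_entries: inputs 20 and 2
  16: stage result 8
Execution walk:
  weigh_samples([11, 2, 2, 5]) -> 20  [called from probe_limits, line 31]
  trim_outliers([11, 2, 2, 5], 2) -> 2  [called from probe_limits, line 32]
  index_entries(2, 20) -> 2  [called from probe_limits, line 33]
  probe_limits([11, 2, 2, 5], 2) -> 2  [called from main, line 52]
  collect_span([11, 2, 2, 5], 2) -> 1  [called from mix_signals, line 43]
  mix_signals([11, 2, 2, 5], 2) -> 6  [called from main, line 54]
Origin of each log line:
  1: emitted by main (line 51)
  2: emitted by probe_limits (line 30)
  3: emitted by weigh_samples (line 2)
  4-7: emitted by weigh_samples (line 6)
  8: emitted by weigh_samples (line 7)
  9: emitted by trim_outliers (line 11)
  10-13: emitted by trim_outliers (line 16)
  14: emitted by trim_outliers (line 17)
  15: emitted by index_entries (line 21)
  16: emitted by main (line 53)
  17: emitted by mix_signals (line 42)
  18: emitted by collect_span (line 36)
  19: emitted by mix_signals (line 44)
  20: emitted by main (line 55)
A correct fix: line 33: replace `index_entries(step, mid)` with `index_entries(mid, step)`.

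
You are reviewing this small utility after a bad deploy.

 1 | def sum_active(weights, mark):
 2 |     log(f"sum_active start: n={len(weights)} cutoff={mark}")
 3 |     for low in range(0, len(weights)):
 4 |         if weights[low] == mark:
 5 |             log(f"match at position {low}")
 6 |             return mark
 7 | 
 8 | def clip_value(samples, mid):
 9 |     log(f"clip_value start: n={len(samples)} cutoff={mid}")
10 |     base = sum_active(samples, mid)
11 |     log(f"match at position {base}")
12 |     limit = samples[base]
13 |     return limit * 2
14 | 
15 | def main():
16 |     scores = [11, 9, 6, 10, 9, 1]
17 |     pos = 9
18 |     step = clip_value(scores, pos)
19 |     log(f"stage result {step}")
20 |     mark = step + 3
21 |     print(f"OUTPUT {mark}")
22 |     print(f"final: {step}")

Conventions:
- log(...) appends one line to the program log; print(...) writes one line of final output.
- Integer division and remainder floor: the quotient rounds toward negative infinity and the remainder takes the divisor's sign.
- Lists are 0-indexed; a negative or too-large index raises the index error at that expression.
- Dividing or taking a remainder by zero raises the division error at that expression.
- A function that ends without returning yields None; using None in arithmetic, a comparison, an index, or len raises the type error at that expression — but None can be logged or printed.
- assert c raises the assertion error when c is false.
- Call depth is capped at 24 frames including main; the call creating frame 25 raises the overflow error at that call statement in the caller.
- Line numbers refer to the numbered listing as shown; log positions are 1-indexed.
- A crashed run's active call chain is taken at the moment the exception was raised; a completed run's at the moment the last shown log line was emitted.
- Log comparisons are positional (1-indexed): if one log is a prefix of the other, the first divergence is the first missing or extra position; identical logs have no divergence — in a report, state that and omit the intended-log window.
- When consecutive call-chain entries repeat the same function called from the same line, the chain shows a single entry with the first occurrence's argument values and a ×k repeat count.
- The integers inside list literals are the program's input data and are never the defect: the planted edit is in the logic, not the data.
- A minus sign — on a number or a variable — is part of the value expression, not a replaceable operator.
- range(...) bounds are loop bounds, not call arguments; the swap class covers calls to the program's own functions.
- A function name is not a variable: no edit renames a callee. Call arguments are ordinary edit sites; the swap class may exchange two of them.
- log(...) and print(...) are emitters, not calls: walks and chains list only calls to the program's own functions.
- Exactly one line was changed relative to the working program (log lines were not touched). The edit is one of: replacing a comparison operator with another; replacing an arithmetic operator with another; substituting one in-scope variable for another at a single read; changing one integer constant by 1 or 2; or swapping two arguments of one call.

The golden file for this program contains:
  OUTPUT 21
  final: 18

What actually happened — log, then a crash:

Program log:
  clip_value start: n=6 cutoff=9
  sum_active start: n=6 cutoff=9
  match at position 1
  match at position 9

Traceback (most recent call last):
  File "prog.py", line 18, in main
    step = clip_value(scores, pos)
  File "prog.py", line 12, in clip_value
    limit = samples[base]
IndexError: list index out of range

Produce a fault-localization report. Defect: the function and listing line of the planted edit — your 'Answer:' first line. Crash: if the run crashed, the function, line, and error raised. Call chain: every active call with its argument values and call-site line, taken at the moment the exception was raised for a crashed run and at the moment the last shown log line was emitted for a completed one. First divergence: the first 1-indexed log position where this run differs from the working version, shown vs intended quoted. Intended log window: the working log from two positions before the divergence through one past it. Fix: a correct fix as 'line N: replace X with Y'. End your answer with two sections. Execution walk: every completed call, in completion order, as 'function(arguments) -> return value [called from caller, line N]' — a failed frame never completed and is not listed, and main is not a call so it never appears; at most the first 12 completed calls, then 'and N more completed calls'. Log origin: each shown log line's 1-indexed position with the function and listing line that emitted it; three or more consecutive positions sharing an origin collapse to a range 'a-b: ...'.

Answer: the defect is in sum_active at line 6.
The tell: At log position 4 the runs split — shown 'match at position 9', but the working version logs 'match at position 1'.
Crash: clip_value, line 12, IndexError.
Call chain: main -> clip_value([11, 9, 6, 10, 9, 1], 9) (called at line 18).
First divergence: at position 4 the run shows 'match at position 9' where the working version logs 'match at position 1'.
Intended log window:
  2: sum_active start: n=6 cutoff=9
  3: match at position 1
  4: match at position 1
  5: stage result 18
Execution walk:
  sum_active([11, 9, 6, 10, 9, 1], 9) -> 9  [called from clip_value, line 10]
Log origin:
  1: from clip_value, line 9
  2: from sum_active, line 2
  3: from sum_active, line 5
  4: from clip_value, line 11
A correct fix: line 6: replace `mark` with `low`.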